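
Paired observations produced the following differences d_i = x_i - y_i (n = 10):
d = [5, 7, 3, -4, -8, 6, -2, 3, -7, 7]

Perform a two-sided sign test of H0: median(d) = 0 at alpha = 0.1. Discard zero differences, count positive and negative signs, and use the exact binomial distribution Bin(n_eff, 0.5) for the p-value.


Step 1: Discard zero differences. Original n = 10; n_eff = number of nonzero differences = 10.
Nonzero differences (with sign): +5, +7, +3, -4, -8, +6, -2, +3, -7, +7
Step 2: Count signs: positive = 6, negative = 4.
Step 3: Under H0: P(positive) = 0.5, so the number of positives S ~ Bin(10, 0.5).
Step 4: Two-sided exact p-value = sum of Bin(10,0.5) probabilities at or below the observed probability = 0.753906.
Step 5: alpha = 0.1. fail to reject H0.

n_eff = 10, pos = 6, neg = 4, p = 0.753906, fail to reject H0.


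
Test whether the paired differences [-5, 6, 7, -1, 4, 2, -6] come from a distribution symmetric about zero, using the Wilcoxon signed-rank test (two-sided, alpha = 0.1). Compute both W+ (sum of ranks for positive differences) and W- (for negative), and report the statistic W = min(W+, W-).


Step 1: Drop any zero differences (none here) and take |d_i|.
|d| = [5, 6, 7, 1, 4, 2, 6]
Step 2: Midrank |d_i| (ties get averaged ranks).
ranks: |5|->4, |6|->5.5, |7|->7, |1|->1, |4|->3, |2|->2, |6|->5.5
Step 3: Attach original signs; sum ranks with positive sign and with negative sign.
W+ = 5.5 + 7 + 3 + 2 = 17.5
W- = 4 + 1 + 5.5 = 10.5
(Check: W+ + W- = 28 should equal n(n+1)/2 = 28.)
Step 4: Test statistic W = min(W+, W-) = 10.5.
Step 5: Ties in |d|, so use the tie-corrected normal approximation.
        E[W] = n(n+1)/4 = 7*8/4 = 14.
        Tie groups: |d|=6 (t=2); sum(t^3 - t) = 6.
        Var[W] = n(n+1)(2n+1)/24 - sum(t^3-t)/48 = 840/24 - 6/48 = 34.875.
        z = (W - E[W]) / sqrt(Var[W]) = (10.5 - 14) / 5.9055 = -0.5927.
        Two-sided p = 2*Phi(z) = 0.553404.
Step 6: alpha = 0.1. fail to reject H0.

W+ = 17.5, W- = 10.5, W = min = 10.5, p = 0.553404, fail to reject H0.


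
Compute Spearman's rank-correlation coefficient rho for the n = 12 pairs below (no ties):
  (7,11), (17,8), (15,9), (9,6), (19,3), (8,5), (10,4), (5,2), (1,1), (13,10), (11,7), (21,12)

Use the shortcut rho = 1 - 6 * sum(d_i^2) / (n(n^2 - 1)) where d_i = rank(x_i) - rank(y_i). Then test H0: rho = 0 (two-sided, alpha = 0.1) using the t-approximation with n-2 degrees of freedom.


Step 1: Rank x and y separately (midranks; no ties here).
rank(x): 7->3, 17->10, 15->9, 9->5, 19->11, 8->4, 10->6, 5->2, 1->1, 13->8, 11->7, 21->12
rank(y): 11->11, 8->8, 9->9, 6->6, 3->3, 5->5, 4->4, 2->2, 1->1, 10->10, 7->7, 12->12
Step 2: d_i = R_x(i) - R_y(i); compute d_i^2.
  (3-11)^2=64, (10-8)^2=4, (9-9)^2=0, (5-6)^2=1, (11-3)^2=64, (4-5)^2=1, (6-4)^2=4, (2-2)^2=0, (1-1)^2=0, (8-10)^2=4, (7-7)^2=0, (12-12)^2=0
sum(d^2) = 142.
Step 3: rho = 1 - 6*142 / (12*(12^2 - 1)) = 1 - 852/1716 = 0.503497.
Step 4: Under H0, t = rho * sqrt((n-2)/(1-rho^2)) = 1.8428 ~ t(10).
Step 5: Two-sided p-value from the t-distribution with 10 df = 0.095157.
Step 6: alpha = 0.1. reject H0.

rho = 0.5035, p = 0.095157, reject H0 at alpha = 0.1.


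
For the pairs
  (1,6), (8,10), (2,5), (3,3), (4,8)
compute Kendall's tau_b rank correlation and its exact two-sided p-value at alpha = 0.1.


Step 1: Enumerate the 10 unordered pairs (i,j) with i<j and classify each by sign(x_j-x_i) * sign(y_j-y_i).
  (1,2):dx=+7,dy=+4->C; (1,3):dx=+1,dy=-1->D; (1,4):dx=+2,dy=-3->D; (1,5):dx=+3,dy=+2->C
  (2,3):dx=-6,dy=-5->C; (2,4):dx=-5,dy=-7->C; (2,5):dx=-4,dy=-2->C; (3,4):dx=+1,dy=-2->D
  (3,5):dx=+2,dy=+3->C; (4,5):dx=+1,dy=+5->C
Step 2: C = 7, D = 3, total pairs = 10.
Step 3: tau = (C - D)/(n(n-1)/2) = (7 - 3)/10 = 0.400000.
Step 4: Exact two-sided p-value (enumerate n! = 120 permutations of y under H0): p = 0.483333.
Step 5: alpha = 0.1. fail to reject H0.

tau_b = 0.4000 (C=7, D=3), p = 0.483333, fail to reject H0.


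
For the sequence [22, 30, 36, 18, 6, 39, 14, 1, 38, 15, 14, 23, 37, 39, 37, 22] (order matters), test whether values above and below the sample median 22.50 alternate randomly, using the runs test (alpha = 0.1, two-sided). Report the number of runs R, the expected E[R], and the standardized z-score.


Step 1: Compute median = 22.50; label A = above, B = below.
Labels in order: BAABBABBABBAAAAB  (n_A = 8, n_B = 8)
Step 2: Count runs R = 9.
Step 3: Under H0 (random ordering), E[R] = 2*n_A*n_B/(n_A+n_B) + 1 = 2*8*8/16 + 1 = 9.0000.
        Var[R] = 2*n_A*n_B*(2*n_A*n_B - n_A - n_B) / ((n_A+n_B)^2 * (n_A+n_B-1)) = 14336/3840 = 3.7333.
        SD[R] = 1.9322.
Step 4: R = E[R], so z = 0 with no continuity correction.
Step 5: Two-sided p-value via normal approximation = 2*(1 - Phi(|z|)) = 1.000000.
Step 6: alpha = 0.1. fail to reject H0.

R = 9, z = 0.0000, p = 1.000000, fail to reject H0.


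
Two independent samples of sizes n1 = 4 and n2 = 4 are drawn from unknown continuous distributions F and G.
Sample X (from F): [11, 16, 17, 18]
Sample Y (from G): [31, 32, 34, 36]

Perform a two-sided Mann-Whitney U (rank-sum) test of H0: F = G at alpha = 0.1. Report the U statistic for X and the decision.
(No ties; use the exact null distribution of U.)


Step 1: Combine and sort all 8 observations; assign midranks.
sorted (value, group): (11,X), (16,X), (17,X), (18,X), (31,Y), (32,Y), (34,Y), (36,Y)
ranks: 11->1, 16->2, 17->3, 18->4, 31->5, 32->6, 34->7, 36->8
Step 2: Rank sum for X: R1 = 1 + 2 + 3 + 4 = 10.
Step 3: U_X = R1 - n1(n1+1)/2 = 10 - 4*5/2 = 10 - 10 = 0.
       U_Y = n1*n2 - U_X = 16 - 0 = 16.
Step 4: No ties, so the exact null distribution of U (based on enumerating the C(8,4) = 70 equally likely rank assignments) gives the two-sided p-value.
Step 5: p-value = 0.028571; compare to alpha = 0.1. reject H0.

U_X = 0, p = 0.028571, reject H0 at alpha = 0.1.


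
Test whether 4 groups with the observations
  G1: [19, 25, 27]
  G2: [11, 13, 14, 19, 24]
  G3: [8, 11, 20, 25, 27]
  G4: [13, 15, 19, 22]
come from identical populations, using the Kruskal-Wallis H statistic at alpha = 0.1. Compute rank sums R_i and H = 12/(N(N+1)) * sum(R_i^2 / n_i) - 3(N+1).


Step 1: Combine all N = 17 observations and assign midranks.
sorted (value, group, rank): (8,G3,1), (11,G2,2.5), (11,G3,2.5), (13,G2,4.5), (13,G4,4.5), (14,G2,6), (15,G4,7), (19,G1,9), (19,G2,9), (19,G4,9), (20,G3,11), (22,G4,12), (24,G2,13), (25,G1,14.5), (25,G3,14.5), (27,G1,16.5), (27,G3,16.5)
Step 2: Sum ranks within each group.
R_1 = 40 (n_1 = 3)
R_2 = 35 (n_2 = 5)
R_3 = 45.5 (n_3 = 5)
R_4 = 32.5 (n_4 = 4)
Step 3: H = 12/(N(N+1)) * sum(R_i^2/n_i) - 3(N+1)
     = 12/(17*18) * (40^2/3 + 35^2/5 + 45.5^2/5 + 32.5^2/4) - 3*18
     = 0.039216 * 1456.45 - 54
     = 3.115523.
Step 4: Ties present; correction factor C = 1 - 48/(17^3 - 17) = 0.990196. Corrected H = 3.115523 / 0.990196 = 3.146370.
Step 5: Under H0, H ~ chi^2(3); p-value = 0.369604.
Step 6: alpha = 0.1. fail to reject H0.

H = 3.1464, df = 3, p = 0.369604, fail to reject H0.


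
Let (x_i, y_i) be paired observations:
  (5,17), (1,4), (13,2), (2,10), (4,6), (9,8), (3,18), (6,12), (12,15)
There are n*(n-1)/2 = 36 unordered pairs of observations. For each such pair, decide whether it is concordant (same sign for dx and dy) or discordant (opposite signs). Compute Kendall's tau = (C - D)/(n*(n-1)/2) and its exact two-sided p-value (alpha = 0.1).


Step 1: Enumerate the 36 unordered pairs (i,j) with i<j and classify each by sign(x_j-x_i) * sign(y_j-y_i).
  (1,2):dx=-4,dy=-13->C; (1,3):dx=+8,dy=-15->D; (1,4):dx=-3,dy=-7->C; (1,5):dx=-1,dy=-11->C
  (1,6):dx=+4,dy=-9->D; (1,7):dx=-2,dy=+1->D; (1,8):dx=+1,dy=-5->D; (1,9):dx=+7,dy=-2->D
  (2,3):dx=+12,dy=-2->D; (2,4):dx=+1,dy=+6->C; (2,5):dx=+3,dy=+2->C; (2,6):dx=+8,dy=+4->C
  (2,7):dx=+2,dy=+14->C; (2,8):dx=+5,dy=+8->C; (2,9):dx=+11,dy=+11->C; (3,4):dx=-11,dy=+8->D
  (3,5):dx=-9,dy=+4->D; (3,6):dx=-4,dy=+6->D; (3,7):dx=-10,dy=+16->D; (3,8):dx=-7,dy=+10->D
  (3,9):dx=-1,dy=+13->D; (4,5):dx=+2,dy=-4->D; (4,6):dx=+7,dy=-2->D; (4,7):dx=+1,dy=+8->C
  (4,8):dx=+4,dy=+2->C; (4,9):dx=+10,dy=+5->C; (5,6):dx=+5,dy=+2->C; (5,7):dx=-1,dy=+12->D
  (5,8):dx=+2,dy=+6->C; (5,9):dx=+8,dy=+9->C; (6,7):dx=-6,dy=+10->D; (6,8):dx=-3,dy=+4->D
  (6,9):dx=+3,dy=+7->C; (7,8):dx=+3,dy=-6->D; (7,9):dx=+9,dy=-3->D; (8,9):dx=+6,dy=+3->C
Step 2: C = 17, D = 19, total pairs = 36.
Step 3: tau = (C - D)/(n(n-1)/2) = (17 - 19)/36 = -0.055556.
Step 4: Exact two-sided p-value (enumerate n! = 362880 permutations of y under H0): p = 0.919455.
Step 5: alpha = 0.1. fail to reject H0.

tau_b = -0.0556 (C=17, D=19), p = 0.919455, fail to reject H0.


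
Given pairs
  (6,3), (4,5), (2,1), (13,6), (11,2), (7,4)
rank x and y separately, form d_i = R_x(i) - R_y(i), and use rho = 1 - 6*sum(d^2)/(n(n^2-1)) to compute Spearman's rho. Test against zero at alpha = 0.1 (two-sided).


Step 1: Rank x and y separately (midranks; no ties here).
rank(x): 6->3, 4->2, 2->1, 13->6, 11->5, 7->4
rank(y): 3->3, 5->5, 1->1, 6->6, 2->2, 4->4
Step 2: d_i = R_x(i) - R_y(i); compute d_i^2.
  (3-3)^2=0, (2-5)^2=9, (1-1)^2=0, (6-6)^2=0, (5-2)^2=9, (4-4)^2=0
sum(d^2) = 18.
Step 3: rho = 1 - 6*18 / (6*(6^2 - 1)) = 1 - 108/210 = 0.485714.
Step 4: Under H0, t = rho * sqrt((n-2)/(1-rho^2)) = 1.1113 ~ t(4).
Step 5: Two-sided p-value from the t-distribution with 4 df = 0.328723.
Step 6: alpha = 0.1. fail to reject H0.

rho = 0.4857, p = 0.328723, fail to reject H0 at alpha = 0.1.


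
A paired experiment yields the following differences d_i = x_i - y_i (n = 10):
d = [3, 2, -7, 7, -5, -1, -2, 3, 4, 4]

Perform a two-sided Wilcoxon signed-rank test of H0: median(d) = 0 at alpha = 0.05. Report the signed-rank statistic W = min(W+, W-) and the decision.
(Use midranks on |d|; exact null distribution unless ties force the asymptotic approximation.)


Step 1: Drop any zero differences (none here) and take |d_i|.
|d| = [3, 2, 7, 7, 5, 1, 2, 3, 4, 4]
Step 2: Midrank |d_i| (ties get averaged ranks).
ranks: |3|->4.5, |2|->2.5, |7|->9.5, |7|->9.5, |5|->8, |1|->1, |2|->2.5, |3|->4.5, |4|->6.5, |4|->6.5
Step 3: Attach original signs; sum ranks with positive sign and with negative sign.
W+ = 4.5 + 2.5 + 9.5 + 4.5 + 6.5 + 6.5 = 34
W- = 9.5 + 8 + 1 + 2.5 = 21
(Check: W+ + W- = 55 should equal n(n+1)/2 = 55.)
Step 4: Test statistic W = min(W+, W-) = 21.
Step 5: Ties in |d|, so use the tie-corrected normal approximation.
        E[W] = n(n+1)/4 = 10*11/4 = 27.5.
        Tie groups: |d|=2 (t=2), |d|=3 (t=2), |d|=4 (t=2), |d|=7 (t=2); sum(t^3 - t) = 24.
        Var[W] = n(n+1)(2n+1)/24 - sum(t^3-t)/48 = 2310/24 - 24/48 = 95.75.
        z = (W - E[W]) / sqrt(Var[W]) = (21 - 27.5) / 9.7852 = -0.6643.
        Two-sided p = 2*Phi(z) = 0.506518.
Step 6: alpha = 0.05. fail to reject H0.

W+ = 34, W- = 21, W = min = 21, p = 0.506518, fail to reject H0.


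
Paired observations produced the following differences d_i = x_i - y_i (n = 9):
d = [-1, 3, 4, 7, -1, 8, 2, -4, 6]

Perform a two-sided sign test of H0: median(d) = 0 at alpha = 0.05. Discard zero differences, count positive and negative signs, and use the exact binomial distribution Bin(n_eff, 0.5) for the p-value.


Step 1: Discard zero differences. Original n = 9; n_eff = number of nonzero differences = 9.
Nonzero differences (with sign): -1, +3, +4, +7, -1, +8, +2, -4, +6
Step 2: Count signs: positive = 6, negative = 3.
Step 3: Under H0: P(positive) = 0.5, so the number of positives S ~ Bin(9, 0.5).
Step 4: Two-sided exact p-value = sum of Bin(9,0.5) probabilities at or below the observed probability = 0.507812.
Step 5: alpha = 0.05. fail to reject H0.

n_eff = 9, pos = 6, neg = 3, p = 0.507812, fail to reject H0.


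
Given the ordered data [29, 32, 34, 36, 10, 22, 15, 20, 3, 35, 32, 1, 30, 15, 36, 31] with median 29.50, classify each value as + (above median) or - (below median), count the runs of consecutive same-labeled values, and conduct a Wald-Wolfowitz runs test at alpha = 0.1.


Step 1: Compute median = 29.50; label A = above, B = below.
Labels in order: BAAABBBBBAABABAA  (n_A = 8, n_B = 8)
Step 2: Count runs R = 8.
Step 3: Under H0 (random ordering), E[R] = 2*n_A*n_B/(n_A+n_B) + 1 = 2*8*8/16 + 1 = 9.0000.
        Var[R] = 2*n_A*n_B*(2*n_A*n_B - n_A - n_B) / ((n_A+n_B)^2 * (n_A+n_B-1)) = 14336/3840 = 3.7333.
        SD[R] = 1.9322.
Step 4: Continuity-corrected z = (R + 0.5 - E[R]) / SD[R] = (8 + 0.5 - 9.0000) / 1.9322 = -0.2588.
Step 5: Two-sided p-value via normal approximation = 2*(1 - Phi(|z|)) = 0.795809.
Step 6: alpha = 0.1. fail to reject H0.

R = 8, z = -0.2588, p = 0.795809, fail to reject H0.


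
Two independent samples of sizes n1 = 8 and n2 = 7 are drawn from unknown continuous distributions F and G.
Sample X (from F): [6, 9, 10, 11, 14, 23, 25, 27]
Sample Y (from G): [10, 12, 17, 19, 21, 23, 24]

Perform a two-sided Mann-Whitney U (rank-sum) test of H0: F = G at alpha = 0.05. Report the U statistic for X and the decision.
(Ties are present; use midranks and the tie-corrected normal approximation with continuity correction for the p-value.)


Step 1: Combine and sort all 15 observations; assign midranks.
sorted (value, group): (6,X), (9,X), (10,X), (10,Y), (11,X), (12,Y), (14,X), (17,Y), (19,Y), (21,Y), (23,X), (23,Y), (24,Y), (25,X), (27,X)
ranks: 6->1, 9->2, 10->3.5, 10->3.5, 11->5, 12->6, 14->7, 17->8, 19->9, 21->10, 23->11.5, 23->11.5, 24->13, 25->14, 27->15
Step 2: Rank sum for X: R1 = 1 + 2 + 3.5 + 5 + 7 + 11.5 + 14 + 15 = 59.
Step 3: U_X = R1 - n1(n1+1)/2 = 59 - 8*9/2 = 59 - 36 = 23.
       U_Y = n1*n2 - U_X = 56 - 23 = 33.
Step 4: Ties are present, so use the tie-corrected normal approximation (with continuity correction) for the p-value.
Step 5: p-value = 0.601875; compare to alpha = 0.05. fail to reject H0.

U_X = 23, p = 0.601875, fail to reject H0 at alpha = 0.05.


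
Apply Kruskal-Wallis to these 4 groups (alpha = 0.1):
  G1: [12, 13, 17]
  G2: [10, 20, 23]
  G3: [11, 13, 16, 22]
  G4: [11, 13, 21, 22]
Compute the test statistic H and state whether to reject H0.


Step 1: Combine all N = 14 observations and assign midranks.
sorted (value, group, rank): (10,G2,1), (11,G3,2.5), (11,G4,2.5), (12,G1,4), (13,G1,6), (13,G3,6), (13,G4,6), (16,G3,8), (17,G1,9), (20,G2,10), (21,G4,11), (22,G3,12.5), (22,G4,12.5), (23,G2,14)
Step 2: Sum ranks within each group.
R_1 = 19 (n_1 = 3)
R_2 = 25 (n_2 = 3)
R_3 = 29 (n_3 = 4)
R_4 = 32 (n_4 = 4)
Step 3: H = 12/(N(N+1)) * sum(R_i^2/n_i) - 3(N+1)
     = 12/(14*15) * (19^2/3 + 25^2/3 + 29^2/4 + 32^2/4) - 3*15
     = 0.057143 * 794.917 - 45
     = 0.423810.
Step 4: Ties present; correction factor C = 1 - 36/(14^3 - 14) = 0.986813. Corrected H = 0.423810 / 0.986813 = 0.429473.
Step 5: Under H0, H ~ chi^2(3); p-value = 0.934089.
Step 6: alpha = 0.1. fail to reject H0.

H = 0.4295, df = 3, p = 0.934089, fail to reject H0.


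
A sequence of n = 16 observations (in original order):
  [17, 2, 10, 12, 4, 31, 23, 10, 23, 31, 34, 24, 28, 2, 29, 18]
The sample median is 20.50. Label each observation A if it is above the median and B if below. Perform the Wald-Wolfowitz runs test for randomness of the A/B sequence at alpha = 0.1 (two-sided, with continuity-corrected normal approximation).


Step 1: Compute median = 20.50; label A = above, B = below.
Labels in order: BBBBBAABAAAAABAB  (n_A = 8, n_B = 8)
Step 2: Count runs R = 7.
Step 3: Under H0 (random ordering), E[R] = 2*n_A*n_B/(n_A+n_B) + 1 = 2*8*8/16 + 1 = 9.0000.
        Var[R] = 2*n_A*n_B*(2*n_A*n_B - n_A - n_B) / ((n_A+n_B)^2 * (n_A+n_B-1)) = 14336/3840 = 3.7333.
        SD[R] = 1.9322.
Step 4: Continuity-corrected z = (R + 0.5 - E[R]) / SD[R] = (7 + 0.5 - 9.0000) / 1.9322 = -0.7763.
Step 5: Two-sided p-value via normal approximation = 2*(1 - Phi(|z|)) = 0.437558.
Step 6: alpha = 0.1. fail to reject H0.

R = 7, z = -0.7763, p = 0.437558, fail to reject H0.


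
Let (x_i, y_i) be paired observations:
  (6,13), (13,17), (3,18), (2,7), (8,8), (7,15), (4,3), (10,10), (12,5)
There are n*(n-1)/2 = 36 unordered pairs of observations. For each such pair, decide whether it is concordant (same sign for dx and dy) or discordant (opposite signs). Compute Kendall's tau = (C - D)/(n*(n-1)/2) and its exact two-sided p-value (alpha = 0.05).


Step 1: Enumerate the 36 unordered pairs (i,j) with i<j and classify each by sign(x_j-x_i) * sign(y_j-y_i).
  (1,2):dx=+7,dy=+4->C; (1,3):dx=-3,dy=+5->D; (1,4):dx=-4,dy=-6->C; (1,5):dx=+2,dy=-5->D
  (1,6):dx=+1,dy=+2->C; (1,7):dx=-2,dy=-10->C; (1,8):dx=+4,dy=-3->D; (1,9):dx=+6,dy=-8->D
  (2,3):dx=-10,dy=+1->D; (2,4):dx=-11,dy=-10->C; (2,5):dx=-5,dy=-9->C; (2,6):dx=-6,dy=-2->C
  (2,7):dx=-9,dy=-14->C; (2,8):dx=-3,dy=-7->C; (2,9):dx=-1,dy=-12->C; (3,4):dx=-1,dy=-11->C
  (3,5):dx=+5,dy=-10->D; (3,6):dx=+4,dy=-3->D; (3,7):dx=+1,dy=-15->D; (3,8):dx=+7,dy=-8->D
  (3,9):dx=+9,dy=-13->D; (4,5):dx=+6,dy=+1->C; (4,6):dx=+5,dy=+8->C; (4,7):dx=+2,dy=-4->D
  (4,8):dx=+8,dy=+3->C; (4,9):dx=+10,dy=-2->D; (5,6):dx=-1,dy=+7->D; (5,7):dx=-4,dy=-5->C
  (5,8):dx=+2,dy=+2->C; (5,9):dx=+4,dy=-3->D; (6,7):dx=-3,dy=-12->C; (6,8):dx=+3,dy=-5->D
  (6,9):dx=+5,dy=-10->D; (7,8):dx=+6,dy=+7->C; (7,9):dx=+8,dy=+2->C; (8,9):dx=+2,dy=-5->D
Step 2: C = 19, D = 17, total pairs = 36.
Step 3: tau = (C - D)/(n(n-1)/2) = (19 - 17)/36 = 0.055556.
Step 4: Exact two-sided p-value (enumerate n! = 362880 permutations of y under H0): p = 0.919455.
Step 5: alpha = 0.05. fail to reject H0.

tau_b = 0.0556 (C=19, D=17), p = 0.919455, fail to reject H0.


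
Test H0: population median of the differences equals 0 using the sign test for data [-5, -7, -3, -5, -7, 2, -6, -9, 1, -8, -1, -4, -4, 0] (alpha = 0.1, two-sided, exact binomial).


Step 1: Discard zero differences. Original n = 14; n_eff = number of nonzero differences = 13.
Nonzero differences (with sign): -5, -7, -3, -5, -7, +2, -6, -9, +1, -8, -1, -4, -4
Step 2: Count signs: positive = 2, negative = 11.
Step 3: Under H0: P(positive) = 0.5, so the number of positives S ~ Bin(13, 0.5).
Step 4: Two-sided exact p-value = sum of Bin(13,0.5) probabilities at or below the observed probability = 0.022461.
Step 5: alpha = 0.1. reject H0.

n_eff = 13, pos = 2, neg = 11, p = 0.022461, reject H0.


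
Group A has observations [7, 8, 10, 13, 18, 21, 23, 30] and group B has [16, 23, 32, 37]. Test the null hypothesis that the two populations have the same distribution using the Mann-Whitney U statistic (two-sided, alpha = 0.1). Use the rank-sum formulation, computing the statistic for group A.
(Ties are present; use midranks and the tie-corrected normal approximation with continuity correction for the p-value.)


Step 1: Combine and sort all 12 observations; assign midranks.
sorted (value, group): (7,X), (8,X), (10,X), (13,X), (16,Y), (18,X), (21,X), (23,X), (23,Y), (30,X), (32,Y), (37,Y)
ranks: 7->1, 8->2, 10->3, 13->4, 16->5, 18->6, 21->7, 23->8.5, 23->8.5, 30->10, 32->11, 37->12
Step 2: Rank sum for X: R1 = 1 + 2 + 3 + 4 + 6 + 7 + 8.5 + 10 = 41.5.
Step 3: U_X = R1 - n1(n1+1)/2 = 41.5 - 8*9/2 = 41.5 - 36 = 5.5.
       U_Y = n1*n2 - U_X = 32 - 5.5 = 26.5.
Step 4: Ties are present, so use the tie-corrected normal approximation (with continuity correction) for the p-value.
Step 5: p-value = 0.088869; compare to alpha = 0.1. reject H0.

U_X = 5.5, p = 0.088869, reject H0 at alpha = 0.1.


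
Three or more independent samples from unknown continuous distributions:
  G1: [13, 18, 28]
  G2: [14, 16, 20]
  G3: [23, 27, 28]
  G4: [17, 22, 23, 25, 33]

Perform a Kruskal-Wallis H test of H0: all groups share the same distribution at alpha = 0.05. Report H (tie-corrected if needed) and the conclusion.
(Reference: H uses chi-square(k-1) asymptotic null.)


Step 1: Combine all N = 14 observations and assign midranks.
sorted (value, group, rank): (13,G1,1), (14,G2,2), (16,G2,3), (17,G4,4), (18,G1,5), (20,G2,6), (22,G4,7), (23,G3,8.5), (23,G4,8.5), (25,G4,10), (27,G3,11), (28,G1,12.5), (28,G3,12.5), (33,G4,14)
Step 2: Sum ranks within each group.
R_1 = 18.5 (n_1 = 3)
R_2 = 11 (n_2 = 3)
R_3 = 32 (n_3 = 3)
R_4 = 43.5 (n_4 = 5)
Step 3: H = 12/(N(N+1)) * sum(R_i^2/n_i) - 3(N+1)
     = 12/(14*15) * (18.5^2/3 + 11^2/3 + 32^2/3 + 43.5^2/5) - 3*15
     = 0.057143 * 874.2 - 45
     = 4.954286.
Step 4: Ties present; correction factor C = 1 - 12/(14^3 - 14) = 0.995604. Corrected H = 4.954286 / 0.995604 = 4.976159.
Step 5: Under H0, H ~ chi^2(3); p-value = 0.173551.
Step 6: alpha = 0.05. fail to reject H0.

H = 4.9762, df = 3, p = 0.173551, fail to reject H0.


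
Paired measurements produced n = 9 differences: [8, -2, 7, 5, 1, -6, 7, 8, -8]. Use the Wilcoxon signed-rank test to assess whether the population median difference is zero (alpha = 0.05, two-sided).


Step 1: Drop any zero differences (none here) and take |d_i|.
|d| = [8, 2, 7, 5, 1, 6, 7, 8, 8]
Step 2: Midrank |d_i| (ties get averaged ranks).
ranks: |8|->8, |2|->2, |7|->5.5, |5|->3, |1|->1, |6|->4, |7|->5.5, |8|->8, |8|->8
Step 3: Attach original signs; sum ranks with positive sign and with negative sign.
W+ = 8 + 5.5 + 3 + 1 + 5.5 + 8 = 31
W- = 2 + 4 + 8 = 14
(Check: W+ + W- = 45 should equal n(n+1)/2 = 45.)
Step 4: Test statistic W = min(W+, W-) = 14.
Step 5: Ties in |d|, so use the tie-corrected normal approximation.
        E[W] = n(n+1)/4 = 9*10/4 = 22.5.
        Tie groups: |d|=7 (t=2), |d|=8 (t=3); sum(t^3 - t) = 30.
        Var[W] = n(n+1)(2n+1)/24 - sum(t^3-t)/48 = 1710/24 - 30/48 = 70.625.
        z = (W - E[W]) / sqrt(Var[W]) = (14 - 22.5) / 8.4039 = -1.0114.
        Two-sided p = 2*Phi(z) = 0.311806.
Step 6: alpha = 0.05. fail to reject H0.

W+ = 31, W- = 14, W = min = 14, p = 0.311806, fail to reject H0.


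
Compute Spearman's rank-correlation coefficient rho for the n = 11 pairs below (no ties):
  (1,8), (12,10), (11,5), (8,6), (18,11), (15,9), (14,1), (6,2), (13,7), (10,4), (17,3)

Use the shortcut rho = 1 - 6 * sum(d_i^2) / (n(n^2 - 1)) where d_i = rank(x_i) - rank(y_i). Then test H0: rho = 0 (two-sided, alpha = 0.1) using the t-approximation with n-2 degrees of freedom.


Step 1: Rank x and y separately (midranks; no ties here).
rank(x): 1->1, 12->6, 11->5, 8->3, 18->11, 15->9, 14->8, 6->2, 13->7, 10->4, 17->10
rank(y): 8->8, 10->10, 5->5, 6->6, 11->11, 9->9, 1->1, 2->2, 7->7, 4->4, 3->3
Step 2: d_i = R_x(i) - R_y(i); compute d_i^2.
  (1-8)^2=49, (6-10)^2=16, (5-5)^2=0, (3-6)^2=9, (11-11)^2=0, (9-9)^2=0, (8-1)^2=49, (2-2)^2=0, (7-7)^2=0, (4-4)^2=0, (10-3)^2=49
sum(d^2) = 172.
Step 3: rho = 1 - 6*172 / (11*(11^2 - 1)) = 1 - 1032/1320 = 0.218182.
Step 4: Under H0, t = rho * sqrt((n-2)/(1-rho^2)) = 0.6707 ~ t(9).
Step 5: Two-sided p-value from the t-distribution with 9 df = 0.519248.
Step 6: alpha = 0.1. fail to reject H0.

rho = 0.2182, p = 0.519248, fail to reject H0 at alpha = 0.1.


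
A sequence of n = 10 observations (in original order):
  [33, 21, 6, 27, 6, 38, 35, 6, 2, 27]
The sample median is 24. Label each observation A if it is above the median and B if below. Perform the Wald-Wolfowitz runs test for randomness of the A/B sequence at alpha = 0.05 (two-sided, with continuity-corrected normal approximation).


Step 1: Compute median = 24; label A = above, B = below.
Labels in order: ABBABAABBA  (n_A = 5, n_B = 5)
Step 2: Count runs R = 7.
Step 3: Under H0 (random ordering), E[R] = 2*n_A*n_B/(n_A+n_B) + 1 = 2*5*5/10 + 1 = 6.0000.
        Var[R] = 2*n_A*n_B*(2*n_A*n_B - n_A - n_B) / ((n_A+n_B)^2 * (n_A+n_B-1)) = 2000/900 = 2.2222.
        SD[R] = 1.4907.
Step 4: Continuity-corrected z = (R - 0.5 - E[R]) / SD[R] = (7 - 0.5 - 6.0000) / 1.4907 = 0.3354.
Step 5: Two-sided p-value via normal approximation = 2*(1 - Phi(|z|)) = 0.737316.
Step 6: alpha = 0.05. fail to reject H0.

R = 7, z = 0.3354, p = 0.737316, fail to reject H0.


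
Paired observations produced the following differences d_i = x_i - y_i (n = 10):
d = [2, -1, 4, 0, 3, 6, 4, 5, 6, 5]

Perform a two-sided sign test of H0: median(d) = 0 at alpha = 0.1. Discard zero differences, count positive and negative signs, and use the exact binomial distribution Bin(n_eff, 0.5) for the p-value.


Step 1: Discard zero differences. Original n = 10; n_eff = number of nonzero differences = 9.
Nonzero differences (with sign): +2, -1, +4, +3, +6, +4, +5, +6, +5
Step 2: Count signs: positive = 8, negative = 1.
Step 3: Under H0: P(positive) = 0.5, so the number of positives S ~ Bin(9, 0.5).
Step 4: Two-sided exact p-value = sum of Bin(9,0.5) probabilities at or below the observed probability = 0.039062.
Step 5: alpha = 0.1. reject H0.

n_eff = 9, pos = 8, neg = 1, p = 0.039062, reject H0.


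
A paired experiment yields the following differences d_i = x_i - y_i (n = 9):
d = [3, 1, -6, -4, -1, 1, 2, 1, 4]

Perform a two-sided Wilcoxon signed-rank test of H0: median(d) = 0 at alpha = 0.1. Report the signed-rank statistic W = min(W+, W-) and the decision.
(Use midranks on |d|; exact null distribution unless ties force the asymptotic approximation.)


Step 1: Drop any zero differences (none here) and take |d_i|.
|d| = [3, 1, 6, 4, 1, 1, 2, 1, 4]
Step 2: Midrank |d_i| (ties get averaged ranks).
ranks: |3|->6, |1|->2.5, |6|->9, |4|->7.5, |1|->2.5, |1|->2.5, |2|->5, |1|->2.5, |4|->7.5
Step 3: Attach original signs; sum ranks with positive sign and with negative sign.
W+ = 6 + 2.5 + 2.5 + 5 + 2.5 + 7.5 = 26
W- = 9 + 7.5 + 2.5 = 19
(Check: W+ + W- = 45 should equal n(n+1)/2 = 45.)
Step 4: Test statistic W = min(W+, W-) = 19.
Step 5: Ties in |d|, so use the tie-corrected normal approximation.
        E[W] = n(n+1)/4 = 9*10/4 = 22.5.
        Tie groups: |d|=1 (t=4), |d|=4 (t=2); sum(t^3 - t) = 66.
        Var[W] = n(n+1)(2n+1)/24 - sum(t^3-t)/48 = 1710/24 - 66/48 = 69.875.
        z = (W - E[W]) / sqrt(Var[W]) = (19 - 22.5) / 8.3591 = -0.4187.
        Two-sided p = 2*Phi(z) = 0.675432.
Step 6: alpha = 0.1. fail to reject H0.

W+ = 26, W- = 19, W = min = 19, p = 0.675432, fail to reject H0.


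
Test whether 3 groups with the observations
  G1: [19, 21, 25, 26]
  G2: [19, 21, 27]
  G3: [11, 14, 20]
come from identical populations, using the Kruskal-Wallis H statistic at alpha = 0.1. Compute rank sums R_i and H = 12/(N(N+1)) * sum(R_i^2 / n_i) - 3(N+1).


Step 1: Combine all N = 10 observations and assign midranks.
sorted (value, group, rank): (11,G3,1), (14,G3,2), (19,G1,3.5), (19,G2,3.5), (20,G3,5), (21,G1,6.5), (21,G2,6.5), (25,G1,8), (26,G1,9), (27,G2,10)
Step 2: Sum ranks within each group.
R_1 = 27 (n_1 = 4)
R_2 = 20 (n_2 = 3)
R_3 = 8 (n_3 = 3)
Step 3: H = 12/(N(N+1)) * sum(R_i^2/n_i) - 3(N+1)
     = 12/(10*11) * (27^2/4 + 20^2/3 + 8^2/3) - 3*11
     = 0.109091 * 336.917 - 33
     = 3.754545.
Step 4: Ties present; correction factor C = 1 - 12/(10^3 - 10) = 0.987879. Corrected H = 3.754545 / 0.987879 = 3.800613.
Step 5: Under H0, H ~ chi^2(2); p-value = 0.149523.
Step 6: alpha = 0.1. fail to reject H0.

H = 3.8006, df = 2, p = 0.149523, fail to reject H0.


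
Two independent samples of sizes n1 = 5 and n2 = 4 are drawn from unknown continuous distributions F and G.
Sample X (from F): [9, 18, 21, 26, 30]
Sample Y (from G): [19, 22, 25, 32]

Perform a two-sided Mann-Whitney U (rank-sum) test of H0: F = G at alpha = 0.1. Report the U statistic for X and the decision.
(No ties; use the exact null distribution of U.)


Step 1: Combine and sort all 9 observations; assign midranks.
sorted (value, group): (9,X), (18,X), (19,Y), (21,X), (22,Y), (25,Y), (26,X), (30,X), (32,Y)
ranks: 9->1, 18->2, 19->3, 21->4, 22->5, 25->6, 26->7, 30->8, 32->9
Step 2: Rank sum for X: R1 = 1 + 2 + 4 + 7 + 8 = 22.
Step 3: U_X = R1 - n1(n1+1)/2 = 22 - 5*6/2 = 22 - 15 = 7.
       U_Y = n1*n2 - U_X = 20 - 7 = 13.
Step 4: No ties, so the exact null distribution of U (based on enumerating the C(9,5) = 126 equally likely rank assignments) gives the two-sided p-value.
Step 5: p-value = 0.555556; compare to alpha = 0.1. fail to reject H0.

U_X = 7, p = 0.555556, fail to reject H0 at alpha = 0.1.


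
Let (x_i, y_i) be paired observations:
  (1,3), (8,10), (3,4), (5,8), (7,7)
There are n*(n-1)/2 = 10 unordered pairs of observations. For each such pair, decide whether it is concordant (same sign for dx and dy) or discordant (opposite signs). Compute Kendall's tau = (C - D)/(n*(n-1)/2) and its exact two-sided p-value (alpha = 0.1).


Step 1: Enumerate the 10 unordered pairs (i,j) with i<j and classify each by sign(x_j-x_i) * sign(y_j-y_i).
  (1,2):dx=+7,dy=+7->C; (1,3):dx=+2,dy=+1->C; (1,4):dx=+4,dy=+5->C; (1,5):dx=+6,dy=+4->C
  (2,3):dx=-5,dy=-6->C; (2,4):dx=-3,dy=-2->C; (2,5):dx=-1,dy=-3->C; (3,4):dx=+2,dy=+4->C
  (3,5):dx=+4,dy=+3->C; (4,5):dx=+2,dy=-1->D
Step 2: C = 9, D = 1, total pairs = 10.
Step 3: tau = (C - D)/(n(n-1)/2) = (9 - 1)/10 = 0.800000.
Step 4: Exact two-sided p-value (enumerate n! = 120 permutations of y under H0): p = 0.083333.
Step 5: alpha = 0.1. reject H0.

tau_b = 0.8000 (C=9, D=1), p = 0.083333, reject H0.


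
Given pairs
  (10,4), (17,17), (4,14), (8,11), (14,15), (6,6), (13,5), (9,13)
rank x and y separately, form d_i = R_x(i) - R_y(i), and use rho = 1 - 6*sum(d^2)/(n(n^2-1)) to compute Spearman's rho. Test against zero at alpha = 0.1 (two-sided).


Step 1: Rank x and y separately (midranks; no ties here).
rank(x): 10->5, 17->8, 4->1, 8->3, 14->7, 6->2, 13->6, 9->4
rank(y): 4->1, 17->8, 14->6, 11->4, 15->7, 6->3, 5->2, 13->5
Step 2: d_i = R_x(i) - R_y(i); compute d_i^2.
  (5-1)^2=16, (8-8)^2=0, (1-6)^2=25, (3-4)^2=1, (7-7)^2=0, (2-3)^2=1, (6-2)^2=16, (4-5)^2=1
sum(d^2) = 60.
Step 3: rho = 1 - 6*60 / (8*(8^2 - 1)) = 1 - 360/504 = 0.285714.
Step 4: Under H0, t = rho * sqrt((n-2)/(1-rho^2)) = 0.7303 ~ t(6).
Step 5: Two-sided p-value from the t-distribution with 6 df = 0.492726.
Step 6: alpha = 0.1. fail to reject H0.

rho = 0.2857, p = 0.492726, fail to reject H0 at alpha = 0.1.


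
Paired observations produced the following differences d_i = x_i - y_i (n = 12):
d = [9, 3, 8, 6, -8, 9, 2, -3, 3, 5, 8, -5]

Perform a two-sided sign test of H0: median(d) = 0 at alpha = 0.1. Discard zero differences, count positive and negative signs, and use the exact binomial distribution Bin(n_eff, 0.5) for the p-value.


Step 1: Discard zero differences. Original n = 12; n_eff = number of nonzero differences = 12.
Nonzero differences (with sign): +9, +3, +8, +6, -8, +9, +2, -3, +3, +5, +8, -5
Step 2: Count signs: positive = 9, negative = 3.
Step 3: Under H0: P(positive) = 0.5, so the number of positives S ~ Bin(12, 0.5).
Step 4: Two-sided exact p-value = sum of Bin(12,0.5) probabilities at or below the observed probability = 0.145996.
Step 5: alpha = 0.1. fail to reject H0.

n_eff = 12, pos = 9, neg = 3, p = 0.145996, fail to reject H0.


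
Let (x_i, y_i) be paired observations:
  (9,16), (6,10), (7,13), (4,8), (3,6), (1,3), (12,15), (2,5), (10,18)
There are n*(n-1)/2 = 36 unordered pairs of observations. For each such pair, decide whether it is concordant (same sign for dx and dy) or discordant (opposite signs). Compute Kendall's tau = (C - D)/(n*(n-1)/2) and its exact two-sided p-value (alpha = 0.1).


Step 1: Enumerate the 36 unordered pairs (i,j) with i<j and classify each by sign(x_j-x_i) * sign(y_j-y_i).
  (1,2):dx=-3,dy=-6->C; (1,3):dx=-2,dy=-3->C; (1,4):dx=-5,dy=-8->C; (1,5):dx=-6,dy=-10->C
  (1,6):dx=-8,dy=-13->C; (1,7):dx=+3,dy=-1->D; (1,8):dx=-7,dy=-11->C; (1,9):dx=+1,dy=+2->C
  (2,3):dx=+1,dy=+3->C; (2,4):dx=-2,dy=-2->C; (2,5):dx=-3,dy=-4->C; (2,6):dx=-5,dy=-7->C
  (2,7):dx=+6,dy=+5->C; (2,8):dx=-4,dy=-5->C; (2,9):dx=+4,dy=+8->C; (3,4):dx=-3,dy=-5->C
  (3,5):dx=-4,dy=-7->C; (3,6):dx=-6,dy=-10->C; (3,7):dx=+5,dy=+2->C; (3,8):dx=-5,dy=-8->C
  (3,9):dx=+3,dy=+5->C; (4,5):dx=-1,dy=-2->C; (4,6):dx=-3,dy=-5->C; (4,7):dx=+8,dy=+7->C
  (4,8):dx=-2,dy=-3->C; (4,9):dx=+6,dy=+10->C; (5,6):dx=-2,dy=-3->C; (5,7):dx=+9,dy=+9->C
  (5,8):dx=-1,dy=-1->C; (5,9):dx=+7,dy=+12->C; (6,7):dx=+11,dy=+12->C; (6,8):dx=+1,dy=+2->C
  (6,9):dx=+9,dy=+15->C; (7,8):dx=-10,dy=-10->C; (7,9):dx=-2,dy=+3->D; (8,9):dx=+8,dy=+13->C
Step 2: C = 34, D = 2, total pairs = 36.
Step 3: tau = (C - D)/(n(n-1)/2) = (34 - 2)/36 = 0.888889.
Step 4: Exact two-sided p-value (enumerate n! = 362880 permutations of y under H0): p = 0.000243.
Step 5: alpha = 0.1. reject H0.

tau_b = 0.8889 (C=34, D=2), p = 0.000243, reject H0.


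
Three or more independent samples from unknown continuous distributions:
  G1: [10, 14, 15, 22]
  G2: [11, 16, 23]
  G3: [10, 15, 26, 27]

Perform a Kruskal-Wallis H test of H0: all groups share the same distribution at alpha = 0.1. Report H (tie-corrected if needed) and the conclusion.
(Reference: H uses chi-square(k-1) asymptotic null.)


Step 1: Combine all N = 11 observations and assign midranks.
sorted (value, group, rank): (10,G1,1.5), (10,G3,1.5), (11,G2,3), (14,G1,4), (15,G1,5.5), (15,G3,5.5), (16,G2,7), (22,G1,8), (23,G2,9), (26,G3,10), (27,G3,11)
Step 2: Sum ranks within each group.
R_1 = 19 (n_1 = 4)
R_2 = 19 (n_2 = 3)
R_3 = 28 (n_3 = 4)
Step 3: H = 12/(N(N+1)) * sum(R_i^2/n_i) - 3(N+1)
     = 12/(11*12) * (19^2/4 + 19^2/3 + 28^2/4) - 3*12
     = 0.090909 * 406.583 - 36
     = 0.962121.
Step 4: Ties present; correction factor C = 1 - 12/(11^3 - 11) = 0.990909. Corrected H = 0.962121 / 0.990909 = 0.970948.
Step 5: Under H0, H ~ chi^2(2); p-value = 0.615405.
Step 6: alpha = 0.1. fail to reject H0.

H = 0.9709, df = 2, p = 0.615405, fail to reject H0.


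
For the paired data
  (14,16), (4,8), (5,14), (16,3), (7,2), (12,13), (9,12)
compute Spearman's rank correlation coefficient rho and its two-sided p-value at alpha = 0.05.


Step 1: Rank x and y separately (midranks; no ties here).
rank(x): 14->6, 4->1, 5->2, 16->7, 7->3, 12->5, 9->4
rank(y): 16->7, 8->3, 14->6, 3->2, 2->1, 13->5, 12->4
Step 2: d_i = R_x(i) - R_y(i); compute d_i^2.
  (6-7)^2=1, (1-3)^2=4, (2-6)^2=16, (7-2)^2=25, (3-1)^2=4, (5-5)^2=0, (4-4)^2=0
sum(d^2) = 50.
Step 3: rho = 1 - 6*50 / (7*(7^2 - 1)) = 1 - 300/336 = 0.107143.
Step 4: Under H0, t = rho * sqrt((n-2)/(1-rho^2)) = 0.2410 ~ t(5).
Step 5: Two-sided p-value from the t-distribution with 5 df = 0.819151.
Step 6: alpha = 0.05. fail to reject H0.

rho = 0.1071, p = 0.819151, fail to reject H0 at alpha = 0.05.


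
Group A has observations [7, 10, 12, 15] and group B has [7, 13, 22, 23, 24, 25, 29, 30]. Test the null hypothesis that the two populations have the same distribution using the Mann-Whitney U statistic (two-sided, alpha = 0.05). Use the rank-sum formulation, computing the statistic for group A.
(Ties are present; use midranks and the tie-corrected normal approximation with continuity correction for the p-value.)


Step 1: Combine and sort all 12 observations; assign midranks.
sorted (value, group): (7,X), (7,Y), (10,X), (12,X), (13,Y), (15,X), (22,Y), (23,Y), (24,Y), (25,Y), (29,Y), (30,Y)
ranks: 7->1.5, 7->1.5, 10->3, 12->4, 13->5, 15->6, 22->7, 23->8, 24->9, 25->10, 29->11, 30->12
Step 2: Rank sum for X: R1 = 1.5 + 3 + 4 + 6 = 14.5.
Step 3: U_X = R1 - n1(n1+1)/2 = 14.5 - 4*5/2 = 14.5 - 10 = 4.5.
       U_Y = n1*n2 - U_X = 32 - 4.5 = 27.5.
Step 4: Ties are present, so use the tie-corrected normal approximation (with continuity correction) for the p-value.
Step 5: p-value = 0.061271; compare to alpha = 0.05. fail to reject H0.

U_X = 4.5, p = 0.061271, fail to reject H0 at alpha = 0.05.


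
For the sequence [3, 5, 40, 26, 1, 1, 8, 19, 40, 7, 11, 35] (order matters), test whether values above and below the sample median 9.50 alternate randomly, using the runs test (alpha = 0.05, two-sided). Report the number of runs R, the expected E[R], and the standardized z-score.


Step 1: Compute median = 9.50; label A = above, B = below.
Labels in order: BBAABBBAABAA  (n_A = 6, n_B = 6)
Step 2: Count runs R = 6.
Step 3: Under H0 (random ordering), E[R] = 2*n_A*n_B/(n_A+n_B) + 1 = 2*6*6/12 + 1 = 7.0000.
        Var[R] = 2*n_A*n_B*(2*n_A*n_B - n_A - n_B) / ((n_A+n_B)^2 * (n_A+n_B-1)) = 4320/1584 = 2.7273.
        SD[R] = 1.6514.
Step 4: Continuity-corrected z = (R + 0.5 - E[R]) / SD[R] = (6 + 0.5 - 7.0000) / 1.6514 = -0.3028.
Step 5: Two-sided p-value via normal approximation = 2*(1 - Phi(|z|)) = 0.762069.
Step 6: alpha = 0.05. fail to reject H0.

R = 6, z = -0.3028, p = 0.762069, fail to reject H0.


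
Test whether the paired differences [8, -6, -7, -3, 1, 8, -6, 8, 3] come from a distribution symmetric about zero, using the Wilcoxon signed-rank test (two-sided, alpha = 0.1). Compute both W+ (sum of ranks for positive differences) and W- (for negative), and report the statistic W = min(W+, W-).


Step 1: Drop any zero differences (none here) and take |d_i|.
|d| = [8, 6, 7, 3, 1, 8, 6, 8, 3]
Step 2: Midrank |d_i| (ties get averaged ranks).
ranks: |8|->8, |6|->4.5, |7|->6, |3|->2.5, |1|->1, |8|->8, |6|->4.5, |8|->8, |3|->2.5
Step 3: Attach original signs; sum ranks with positive sign and with negative sign.
W+ = 8 + 1 + 8 + 8 + 2.5 = 27.5
W- = 4.5 + 6 + 2.5 + 4.5 = 17.5
(Check: W+ + W- = 45 should equal n(n+1)/2 = 45.)
Step 4: Test statistic W = min(W+, W-) = 17.5.
Step 5: Ties in |d|, so use the tie-corrected normal approximation.
        E[W] = n(n+1)/4 = 9*10/4 = 22.5.
        Tie groups: |d|=3 (t=2), |d|=6 (t=2), |d|=8 (t=3); sum(t^3 - t) = 36.
        Var[W] = n(n+1)(2n+1)/24 - sum(t^3-t)/48 = 1710/24 - 36/48 = 70.5.
        z = (W - E[W]) / sqrt(Var[W]) = (17.5 - 22.5) / 8.3964 = -0.5955.
        Two-sided p = 2*Phi(z) = 0.551515.
Step 6: alpha = 0.1. fail to reject H0.

W+ = 27.5, W- = 17.5, W = min = 17.5, p = 0.551515, fail to reject H0.


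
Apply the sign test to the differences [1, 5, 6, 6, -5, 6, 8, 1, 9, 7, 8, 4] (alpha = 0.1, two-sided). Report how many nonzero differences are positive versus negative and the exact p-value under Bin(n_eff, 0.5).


Step 1: Discard zero differences. Original n = 12; n_eff = number of nonzero differences = 12.
Nonzero differences (with sign): +1, +5, +6, +6, -5, +6, +8, +1, +9, +7, +8, +4
Step 2: Count signs: positive = 11, negative = 1.
Step 3: Under H0: P(positive) = 0.5, so the number of positives S ~ Bin(12, 0.5).
Step 4: Two-sided exact p-value = sum of Bin(12,0.5) probabilities at or below the observed probability = 0.006348.
Step 5: alpha = 0.1. reject H0.

n_eff = 12, pos = 11, neg = 1, p = 0.006348, reject H0.


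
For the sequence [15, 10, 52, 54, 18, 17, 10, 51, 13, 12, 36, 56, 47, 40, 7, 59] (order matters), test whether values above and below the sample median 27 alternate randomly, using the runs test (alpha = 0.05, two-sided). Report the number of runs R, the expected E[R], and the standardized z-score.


Step 1: Compute median = 27; label A = above, B = below.
Labels in order: BBAABBBABBAAAABA  (n_A = 8, n_B = 8)
Step 2: Count runs R = 8.
Step 3: Under H0 (random ordering), E[R] = 2*n_A*n_B/(n_A+n_B) + 1 = 2*8*8/16 + 1 = 9.0000.
        Var[R] = 2*n_A*n_B*(2*n_A*n_B - n_A - n_B) / ((n_A+n_B)^2 * (n_A+n_B-1)) = 14336/3840 = 3.7333.
        SD[R] = 1.9322.
Step 4: Continuity-corrected z = (R + 0.5 - E[R]) / SD[R] = (8 + 0.5 - 9.0000) / 1.9322 = -0.2588.
Step 5: Two-sided p-value via normal approximation = 2*(1 - Phi(|z|)) = 0.795809.
Step 6: alpha = 0.05. fail to reject H0.

R = 8, z = -0.2588, p = 0.795809, fail to reject H0.


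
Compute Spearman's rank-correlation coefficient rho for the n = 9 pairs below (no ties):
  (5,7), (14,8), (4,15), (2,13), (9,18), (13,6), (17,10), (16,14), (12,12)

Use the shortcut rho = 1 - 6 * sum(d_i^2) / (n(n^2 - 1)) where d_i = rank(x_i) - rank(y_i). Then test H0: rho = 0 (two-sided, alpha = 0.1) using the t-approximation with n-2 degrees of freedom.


Step 1: Rank x and y separately (midranks; no ties here).
rank(x): 5->3, 14->7, 4->2, 2->1, 9->4, 13->6, 17->9, 16->8, 12->5
rank(y): 7->2, 8->3, 15->8, 13->6, 18->9, 6->1, 10->4, 14->7, 12->5
Step 2: d_i = R_x(i) - R_y(i); compute d_i^2.
  (3-2)^2=1, (7-3)^2=16, (2-8)^2=36, (1-6)^2=25, (4-9)^2=25, (6-1)^2=25, (9-4)^2=25, (8-7)^2=1, (5-5)^2=0
sum(d^2) = 154.
Step 3: rho = 1 - 6*154 / (9*(9^2 - 1)) = 1 - 924/720 = -0.283333.
Step 4: Under H0, t = rho * sqrt((n-2)/(1-rho^2)) = -0.7817 ~ t(7).
Step 5: Two-sided p-value from the t-distribution with 7 df = 0.460030.
Step 6: alpha = 0.1. fail to reject H0.

rho = -0.2833, p = 0.460030, fail to reject H0 at alpha = 0.1.


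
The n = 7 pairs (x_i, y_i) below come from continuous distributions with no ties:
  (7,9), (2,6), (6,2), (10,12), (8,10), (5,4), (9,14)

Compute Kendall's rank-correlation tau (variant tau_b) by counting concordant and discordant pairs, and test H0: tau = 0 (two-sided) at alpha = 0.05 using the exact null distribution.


Step 1: Enumerate the 21 unordered pairs (i,j) with i<j and classify each by sign(x_j-x_i) * sign(y_j-y_i).
  (1,2):dx=-5,dy=-3->C; (1,3):dx=-1,dy=-7->C; (1,4):dx=+3,dy=+3->C; (1,5):dx=+1,dy=+1->C
  (1,6):dx=-2,dy=-5->C; (1,7):dx=+2,dy=+5->C; (2,3):dx=+4,dy=-4->D; (2,4):dx=+8,dy=+6->C
  (2,5):dx=+6,dy=+4->C; (2,6):dx=+3,dy=-2->D; (2,7):dx=+7,dy=+8->C; (3,4):dx=+4,dy=+10->C
  (3,5):dx=+2,dy=+8->C; (3,6):dx=-1,dy=+2->D; (3,7):dx=+3,dy=+12->C; (4,5):dx=-2,dy=-2->C
  (4,6):dx=-5,dy=-8->C; (4,7):dx=-1,dy=+2->D; (5,6):dx=-3,dy=-6->C; (5,7):dx=+1,dy=+4->C
  (6,7):dx=+4,dy=+10->C
Step 2: C = 17, D = 4, total pairs = 21.
Step 3: tau = (C - D)/(n(n-1)/2) = (17 - 4)/21 = 0.619048.
Step 4: Exact two-sided p-value (enumerate n! = 5040 permutations of y under H0): p = 0.069048.
Step 5: alpha = 0.05. fail to reject H0.

tau_b = 0.6190 (C=17, D=4), p = 0.069048, fail to reject H0.
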